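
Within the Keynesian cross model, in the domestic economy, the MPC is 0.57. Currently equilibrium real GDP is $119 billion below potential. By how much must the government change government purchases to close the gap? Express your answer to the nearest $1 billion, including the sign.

+$51 billion

Spending multiplier = 1/(1 − MPC) = 1/(1 − 0.57) = 1/0.43 ≈ 2.326.
Need ΔY = +$119 billion, so ΔG = ΔY/k = (+$119 billion) × 0.43 ≈ +$51 billion.
The government should increase government purchases by $51 billion.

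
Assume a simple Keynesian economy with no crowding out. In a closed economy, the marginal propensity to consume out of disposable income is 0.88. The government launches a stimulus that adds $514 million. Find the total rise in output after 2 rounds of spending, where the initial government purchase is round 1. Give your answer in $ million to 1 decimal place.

$966.3 million

Round 1 adds ΔG = $514 million; each later round is MPC = 0.88 times the previous.
After 2 rounds: 514 + 452.32 = ΔG·(1 − c^2)/(1 − c) = 514 × (1 − 0.7744)/0.12 ≈ $966.3 million.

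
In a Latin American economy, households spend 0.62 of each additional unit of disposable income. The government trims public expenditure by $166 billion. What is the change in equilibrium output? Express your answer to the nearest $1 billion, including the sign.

Government-spending multiplier = 1/(1 − MPC) = 1/(1 − 0.62) = 1/0.38 ≈ 2.632.
ΔY = k × ΔG = (−$166 billion) / 0.38 ≈ −$437 billion.

−$437 billion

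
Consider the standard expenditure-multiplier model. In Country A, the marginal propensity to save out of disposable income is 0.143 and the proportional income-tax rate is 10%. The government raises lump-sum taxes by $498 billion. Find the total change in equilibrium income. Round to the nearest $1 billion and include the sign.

MPC = 1 − MPS = 1 − 0.143 = 0.857.
A lump-sum tax change of +$498 billion shifts disposable income by −$498 billion; first-round consumption changes by −c × ΔT = −0.857 × (+$498 billion) = −$426.786 billion.
Expenditure multiplier = 1/(1 − c(1−t)) = 1/(1 − 0.857×0.9) = 1/0.2287 ≈ 4.373.
The tax multiplier is −c × k ≈ −3.747, so ΔY = k × (−c·ΔT) = (−$426.786 billion) / 0.2287 ≈ −$1,866 billion.

−$1,866 billion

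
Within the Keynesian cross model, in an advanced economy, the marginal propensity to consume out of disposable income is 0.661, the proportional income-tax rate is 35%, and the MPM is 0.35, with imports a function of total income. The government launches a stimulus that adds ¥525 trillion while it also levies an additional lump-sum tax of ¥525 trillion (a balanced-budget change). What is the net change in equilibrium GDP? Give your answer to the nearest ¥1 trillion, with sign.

+¥193 trillion

Expenditure multiplier = 1/(1 − c(1−t) + m) = 1/(1 − 0.661×0.65 + 0.35) = 1/0.92035 ≈ 1.087.
ΔG contributes k·ΔG = (+¥525 trillion) / 0.92035 ≈ +¥570.4 trillion.
ΔT of +¥525 trillion changes first-round spending by −c·ΔT = −¥347.025 trillion, contributing k·(−c·ΔT) = (−¥347.025 trillion) / 0.92035 ≈ −¥377.1 trillion.
Net ΔY = k(ΔG − c·ΔT) = (+¥177.975 trillion) / 0.92035 ≈ +¥193 trillion.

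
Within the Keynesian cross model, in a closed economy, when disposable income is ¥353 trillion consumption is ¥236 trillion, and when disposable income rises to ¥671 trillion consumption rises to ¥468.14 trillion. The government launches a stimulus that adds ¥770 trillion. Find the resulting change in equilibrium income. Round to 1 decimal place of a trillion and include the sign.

+¥2,851.9 trillion

MPC = ΔC/ΔYd = (468.14 − 236)/(671 − 353) = 232.14/318 = 0.73.
Spending multiplier = 1/(1 − MPC) = 1/(1 − 0.73) = 1/0.27 ≈ 3.704.
ΔY = k × ΔG = (+¥770 trillion) / 0.27 ≈ +¥2,851.9 trillion.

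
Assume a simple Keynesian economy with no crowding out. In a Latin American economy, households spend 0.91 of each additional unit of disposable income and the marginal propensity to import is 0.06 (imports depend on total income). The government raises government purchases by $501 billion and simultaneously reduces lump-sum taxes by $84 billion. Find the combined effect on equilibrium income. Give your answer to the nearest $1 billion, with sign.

Expenditure multiplier = 1/(1 − c + m) = 1/(1 − 0.91 + 0.06) = 1/0.15 ≈ 6.667.
ΔG contributes k·ΔG = (+$501 billion) / 0.15 = +$3,340 billion.
ΔT of −$84 billion changes first-round spending by −c·ΔT = +$76.44 billion, contributing k·(−c·ΔT) = (+$76.44 billion) / 0.15 = +$509.6 billion.
Net ΔY = k(ΔG − c·ΔT) = (+$577.44 billion) / 0.15 ≈ +$3,850 billion.

+$3,850 billion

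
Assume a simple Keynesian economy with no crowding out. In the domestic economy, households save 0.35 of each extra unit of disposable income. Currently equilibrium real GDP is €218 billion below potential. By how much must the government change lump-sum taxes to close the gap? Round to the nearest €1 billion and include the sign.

−€117 billion

MPC = 1 − MPS = 1 − 0.35 = 0.65.
Spending multiplier = 1/(1 − MPC) = 1/(1 − 0.65) = 1/0.35 ≈ 2.857.
Tax multiplier = −c·k = −0.65/0.35 ≈ −1.857. Need ΔY = +€218 billion, so ΔT = ΔY/(−c·k) = −(+€218 billion) × 0.35 / 0.65 ≈ −€117 billion.
The government should cut lump-sum taxes by €117 billion.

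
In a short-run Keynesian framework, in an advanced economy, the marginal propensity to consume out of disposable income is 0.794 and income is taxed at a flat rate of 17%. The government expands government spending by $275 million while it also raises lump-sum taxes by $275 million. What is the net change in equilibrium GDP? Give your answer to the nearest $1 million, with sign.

+$166 million

Expenditure multiplier = 1/(1 − c(1−t)) = 1/(1 − 0.794×0.83) = 1/0.34098 ≈ 2.933.
ΔG contributes k·ΔG = (+$275 million) / 0.34098 ≈ +$806.5 million.
ΔT of +$275 million changes first-round spending by −c·ΔT = −$218.35 million, contributing k·(−c·ΔT) = (−$218.35 million) / 0.34098 ≈ −$640.4 million.
Net ΔY = k(ΔG − c·ΔT) = (+$56.65 million) / 0.34098 ≈ +$166 million.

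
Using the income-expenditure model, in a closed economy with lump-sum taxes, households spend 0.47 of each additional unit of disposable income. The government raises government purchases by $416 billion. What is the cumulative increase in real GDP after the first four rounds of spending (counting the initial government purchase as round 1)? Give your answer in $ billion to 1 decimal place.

Round 1 adds ΔG = $416 billion; each later round is MPC = 0.47 times the previous.
After 4 rounds: 416 + 195.52 + 91.8944 + 43.190368 = ΔG·(1 − c^4)/(1 − c) = 416 × (1 − 0.04879681)/0.53 ≈ $746.6 billion.

$746.6 billion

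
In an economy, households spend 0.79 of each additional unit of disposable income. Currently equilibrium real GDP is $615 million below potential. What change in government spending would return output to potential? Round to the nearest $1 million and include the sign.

+$129 million

Spending multiplier = 1/(1 − MPC) = 1/(1 − 0.79) = 1/0.21 ≈ 4.762.
Need ΔY = +$615 million, so ΔG = ΔY/k = (+$615 million) × 0.21 ≈ +$129 million.
The government should increase government spending by $129 million.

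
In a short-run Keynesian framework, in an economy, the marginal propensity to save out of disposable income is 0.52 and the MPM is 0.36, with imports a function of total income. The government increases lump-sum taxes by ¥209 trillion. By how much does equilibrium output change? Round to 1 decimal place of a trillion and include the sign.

−¥114.0 trillion

MPC = 1 − MPS = 1 − 0.52 = 0.48.
A lump-sum tax change of +¥209 trillion shifts disposable income by −¥209 trillion; first-round consumption changes by −c × ΔT = −0.48 × (+¥209 trillion) = −¥100.32 trillion.
Expenditure multiplier = 1/(1 − c + m) = 1/(1 − 0.48 + 0.36) = 1/0.88 ≈ 1.136.
The tax multiplier is −c × k ≈ −0.545, so ΔY = k × (−c·ΔT) = (−¥100.32 trillion) / 0.88 = −¥114 trillion.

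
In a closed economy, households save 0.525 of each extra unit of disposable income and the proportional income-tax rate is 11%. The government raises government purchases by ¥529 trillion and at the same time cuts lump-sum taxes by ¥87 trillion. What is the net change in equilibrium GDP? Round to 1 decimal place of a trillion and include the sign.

MPC = 1 − MPS = 1 − 0.525 = 0.475.
Expenditure multiplier = 1/(1 − c(1−t)) = 1/(1 − 0.475×0.89) = 1/0.57725 ≈ 1.732.
ΔG contributes k·ΔG = (+¥529 trillion) / 0.57725 ≈ +¥916.4 trillion.
ΔT of −¥87 trillion changes first-round spending by −c·ΔT = +¥41.325 trillion, contributing k·(−c·ΔT) = (+¥41.325 trillion) / 0.57725 ≈ +¥71.6 trillion.
Net ΔY = k(ΔG − c·ΔT) = (+¥570.325 trillion) / 0.57725 ≈ +¥988 trillion.

+¥988.0 trillion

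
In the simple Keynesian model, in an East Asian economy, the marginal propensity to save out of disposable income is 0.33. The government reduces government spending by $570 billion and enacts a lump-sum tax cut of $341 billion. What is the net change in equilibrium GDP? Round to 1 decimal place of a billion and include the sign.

MPC = 1 − MPS = 1 − 0.33 = 0.67.
Expenditure multiplier = 1/(1 − MPC) = 1/(1 − 0.67) = 1/0.33 ≈ 3.03.
ΔG contributes k·ΔG = (−$570 billion) / 0.33 ≈ −$1,727.3 billion.
ΔT of −$341 billion changes first-round spending by −c·ΔT = +$228.47 billion, contributing k·(−c·ΔT) = (+$228.47 billion) / 0.33 ≈ +$692.3 billion.
Net ΔY = k(ΔG − c·ΔT) = (−$341.53 billion) / 0.33 ≈ −$1,034.9 billion.

−$1,034.9 billion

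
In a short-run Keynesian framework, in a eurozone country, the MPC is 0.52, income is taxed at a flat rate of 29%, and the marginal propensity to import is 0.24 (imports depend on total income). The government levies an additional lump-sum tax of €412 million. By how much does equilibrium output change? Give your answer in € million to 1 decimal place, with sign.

−€246.0 million

A lump-sum tax change of +€412 million shifts disposable income by −€412 million; first-round consumption changes by −c × ΔT = −0.52 × (+€412 million) = −€214.24 million.
Expenditure multiplier = 1/(1 − c(1−t) + m) = 1/(1 − 0.52×0.71 + 0.24) = 1/0.8708 ≈ 1.148.
The tax multiplier is −c × k ≈ −0.597, so ΔY = k × (−c·ΔT) = (−€214.24 million) / 0.8708 ≈ −€246 million.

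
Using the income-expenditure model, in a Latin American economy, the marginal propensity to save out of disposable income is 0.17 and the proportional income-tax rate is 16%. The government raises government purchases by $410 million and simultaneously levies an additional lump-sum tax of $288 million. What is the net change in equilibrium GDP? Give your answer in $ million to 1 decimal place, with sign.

MPC = 1 − MPS = 1 − 0.17 = 0.83.
Expenditure multiplier = 1/(1 − c(1−t)) = 1/(1 − 0.83×0.84) = 1/0.3028 ≈ 3.303.
ΔG contributes k·ΔG = (+$410 million) / 0.3028 ≈ +$1,354 million.
ΔT of +$288 million changes first-round spending by −c·ΔT = −$239.04 million, contributing k·(−c·ΔT) = (−$239.04 million) / 0.3028 ≈ −$789.4 million.
Net ΔY = k(ΔG − c·ΔT) = (+$170.96 million) / 0.3028 ≈ +$564.6 million.

+$564.6 million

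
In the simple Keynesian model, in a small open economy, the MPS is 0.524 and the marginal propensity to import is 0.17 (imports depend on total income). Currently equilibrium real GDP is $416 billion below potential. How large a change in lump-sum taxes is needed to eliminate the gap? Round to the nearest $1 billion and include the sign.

MPC = 1 − MPS = 1 − 0.524 = 0.476.
Spending multiplier = 1/(1 − c + m) = 1/(1 − 0.476 + 0.17) = 1/0.694 ≈ 1.441.
Tax multiplier = −c·k = −0.476/0.694 ≈ −0.686. Need ΔY = +$416 billion, so ΔT = ΔY/(−c·k) = −(+$416 billion) × 0.694 / 0.476 ≈ −$607 billion.
The government should cut lump-sum taxes by $607 billion.

−$607 billion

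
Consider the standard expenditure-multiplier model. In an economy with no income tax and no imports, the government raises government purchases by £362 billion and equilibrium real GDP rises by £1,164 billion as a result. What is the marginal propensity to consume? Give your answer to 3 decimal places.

Implied spending multiplier k = ΔY/ΔG = 1,164/362 ≈ 3.2155.
Since k = 1/(1 − MPC), MPC = 1 − 1/k = 1 − ΔG/ΔY = 1 − 362/1,164 ≈ 0.689.

0.689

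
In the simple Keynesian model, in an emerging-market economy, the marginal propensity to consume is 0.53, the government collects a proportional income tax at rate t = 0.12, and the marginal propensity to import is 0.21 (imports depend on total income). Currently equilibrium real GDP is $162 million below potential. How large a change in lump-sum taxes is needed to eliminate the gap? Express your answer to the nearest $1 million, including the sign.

−$227 million

Spending multiplier = 1/(1 − c(1−t) + m) = 1/(1 − 0.53×0.88 + 0.21) = 1/0.7436 ≈ 1.345.
Tax multiplier = −c·k = −0.53/0.7436 ≈ −0.713. Need ΔY = +$162 million, so ΔT = ΔY/(−c·k) = −(+$162 million) × 0.7436 / 0.53 ≈ −$227 million.
The government should cut lump-sum taxes by $227 million.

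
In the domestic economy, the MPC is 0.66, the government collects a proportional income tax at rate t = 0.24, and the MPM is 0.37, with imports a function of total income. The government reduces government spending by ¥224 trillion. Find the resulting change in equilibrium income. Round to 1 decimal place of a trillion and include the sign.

Government-spending multiplier = 1/(1 − c(1−t) + m) = 1/(1 − 0.66×0.76 + 0.37) = 1/0.8684 ≈ 1.152.
ΔY = k × ΔG = (−¥224 trillion) / 0.8684 ≈ −¥257.9 trillion.

−¥257.9 trillion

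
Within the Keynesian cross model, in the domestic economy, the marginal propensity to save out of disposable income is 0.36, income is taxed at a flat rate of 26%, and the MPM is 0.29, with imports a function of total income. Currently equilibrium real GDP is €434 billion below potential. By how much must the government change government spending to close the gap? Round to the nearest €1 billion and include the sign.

MPC = 1 − MPS = 1 − 0.36 = 0.64.
Spending multiplier = 1/(1 − c(1−t) + m) = 1/(1 − 0.64×0.74 + 0.29) = 1/0.8164 ≈ 1.225.
Need ΔY = +€434 billion, so ΔG = ΔY/k = (+€434 billion) × 0.8164 ≈ +€354 billion.
The government should increase government spending by €354 billion.

+€354 billion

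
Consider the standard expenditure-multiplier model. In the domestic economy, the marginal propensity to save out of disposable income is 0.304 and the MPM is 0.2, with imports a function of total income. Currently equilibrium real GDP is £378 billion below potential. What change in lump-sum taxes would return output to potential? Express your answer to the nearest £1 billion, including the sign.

−£274 billion

MPC = 1 − MPS = 1 − 0.304 = 0.696.
Spending multiplier = 1/(1 − c + m) = 1/(1 − 0.696 + 0.2) = 1/0.504 ≈ 1.984.
Tax multiplier = −c·k = −0.696/0.504 ≈ −1.381. Need ΔY = +£378 billion, so ΔT = ΔY/(−c·k) = −(+£378 billion) × 0.504 / 0.696 ≈ −£274 billion.
The government should cut lump-sum taxes by £274 billion.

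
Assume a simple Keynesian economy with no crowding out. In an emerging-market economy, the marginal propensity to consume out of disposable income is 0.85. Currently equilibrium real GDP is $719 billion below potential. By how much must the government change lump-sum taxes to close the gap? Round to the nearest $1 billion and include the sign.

Spending multiplier = 1/(1 − MPC) = 1/(1 − 0.85) = 1/0.15 ≈ 6.667.
Tax multiplier = −c·k = −0.85/0.15 ≈ −5.667. Need ΔY = +$719 billion, so ΔT = ΔY/(−c·k) = −(+$719 billion) × 0.15 / 0.85 ≈ −$127 billion.
The government should cut lump-sum taxes by $127 billion.

−$127 billion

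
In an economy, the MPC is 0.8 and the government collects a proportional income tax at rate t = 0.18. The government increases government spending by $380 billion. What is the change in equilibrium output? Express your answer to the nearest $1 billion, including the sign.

Government-spending multiplier = 1/(1 − c(1−t)) = 1/(1 − 0.8×0.82) = 1/0.344 ≈ 2.907.
ΔY = k × ΔG = (+$380 billion) / 0.344 ≈ +$1,105 billion.

+$1,105 billion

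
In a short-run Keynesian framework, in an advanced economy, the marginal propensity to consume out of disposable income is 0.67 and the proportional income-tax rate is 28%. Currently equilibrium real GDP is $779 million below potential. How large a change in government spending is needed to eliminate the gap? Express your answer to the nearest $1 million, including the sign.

+$403 million

Spending multiplier = 1/(1 − c(1−t)) = 1/(1 − 0.67×0.72) = 1/0.5176 ≈ 1.932.
Need ΔY = +$779 million, so ΔG = ΔY/k = (+$779 million) × 0.5176 ≈ +$403 million.
The government should increase government spending by $403 million.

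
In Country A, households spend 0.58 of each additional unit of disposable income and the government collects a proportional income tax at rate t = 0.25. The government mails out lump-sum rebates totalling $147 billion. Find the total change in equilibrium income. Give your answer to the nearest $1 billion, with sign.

A lump-sum tax change of −$147 billion shifts disposable income by +$147 billion; first-round consumption changes by −c × ΔT = −0.58 × (−$147 billion) = +$85.26 billion.
Expenditure multiplier = 1/(1 − c(1−t)) = 1/(1 − 0.58×0.75) = 1/0.565 ≈ 1.77.
The tax multiplier is −c × k ≈ −1.027, so ΔY = k × (−c·ΔT) = (+$85.26 billion) / 0.565 ≈ +$151 billion.

+$151 billion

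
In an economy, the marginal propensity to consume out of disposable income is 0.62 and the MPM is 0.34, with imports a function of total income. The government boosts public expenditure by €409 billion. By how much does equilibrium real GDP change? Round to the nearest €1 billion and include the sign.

Expenditure multiplier = 1/(1 − c + m) = 1/(1 − 0.62 + 0.34) = 1/0.72 ≈ 1.389.
ΔY = k × ΔG = (+€409 billion) / 0.72 ≈ +€568 billion.

+€568 billion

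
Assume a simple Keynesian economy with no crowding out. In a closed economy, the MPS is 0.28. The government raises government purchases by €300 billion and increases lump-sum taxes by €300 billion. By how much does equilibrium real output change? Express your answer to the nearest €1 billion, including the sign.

MPC = 1 − MPS = 1 − 0.28 = 0.72.
Expenditure multiplier = 1/(1 − MPC) = 1/(1 − 0.72) = 1/0.28 ≈ 3.571.
ΔG contributes k·ΔG = (+€300 billion) / 0.28 ≈ +€1,071.4 billion.
ΔT of +€300 billion changes first-round spending by −c·ΔT = −€216 billion, contributing k·(−c·ΔT) = (−€216 billion) / 0.28 ≈ −€771.4 billion.
With ΔG = ΔT and no other leakages, the balanced-budget multiplier is 1, so ΔY = ΔG = +€300 billion.

+€300 billion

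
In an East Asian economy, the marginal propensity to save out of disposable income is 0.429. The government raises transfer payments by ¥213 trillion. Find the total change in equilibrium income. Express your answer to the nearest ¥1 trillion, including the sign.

+¥284 trillion

MPC = 1 − MPS = 1 − 0.429 = 0.571.
The transfer change shifts disposable income by +¥213 trillion, so first-round consumption changes by c·ΔTR = 0.571 × (+¥213 trillion) = +¥121.623 trillion.
Expenditure multiplier = 1/(1 − MPC) = 1/(1 − 0.571) = 1/0.429 ≈ 2.331.
The transfer multiplier is c × k ≈ 1.331, so ΔY = k × (c·ΔTR) = (+¥121.623 trillion) / 0.429 ≈ +¥284 trillion.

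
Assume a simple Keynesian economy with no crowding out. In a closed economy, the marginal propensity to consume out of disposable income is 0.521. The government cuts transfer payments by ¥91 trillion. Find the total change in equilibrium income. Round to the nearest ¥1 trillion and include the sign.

The transfer change shifts disposable income by −¥91 trillion, so first-round consumption changes by c·ΔTR = 0.521 × (−¥91 trillion) = −¥47.411 trillion.
Expenditure multiplier = 1/(1 − MPC) = 1/(1 − 0.521) = 1/0.479 ≈ 2.088.
The transfer multiplier is c × k ≈ 1.088, so ΔY = k × (c·ΔTR) = (−¥47.411 trillion) / 0.479 ≈ −¥99 trillion.

−¥99 trillion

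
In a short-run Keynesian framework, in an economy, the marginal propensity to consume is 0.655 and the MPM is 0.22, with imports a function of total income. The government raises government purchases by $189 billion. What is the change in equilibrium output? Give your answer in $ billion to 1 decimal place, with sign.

+$334.5 billion

Expenditure multiplier = 1/(1 − c + m) = 1/(1 − 0.655 + 0.22) = 1/0.565 ≈ 1.77.
ΔY = k × ΔG = (+$189 billion) / 0.565 ≈ +$334.5 billion.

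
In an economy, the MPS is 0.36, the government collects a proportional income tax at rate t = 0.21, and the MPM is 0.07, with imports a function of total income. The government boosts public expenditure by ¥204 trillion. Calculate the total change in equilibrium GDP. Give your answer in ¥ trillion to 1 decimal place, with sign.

+¥361.4 trillion

MPC = 1 − MPS = 1 − 0.36 = 0.64.
Expenditure multiplier = 1/(1 − c(1−t) + m) = 1/(1 − 0.64×0.79 + 0.07) = 1/0.5644 ≈ 1.772.
ΔY = k × ΔG = (+¥204 trillion) / 0.5644 ≈ +¥361.4 trillion.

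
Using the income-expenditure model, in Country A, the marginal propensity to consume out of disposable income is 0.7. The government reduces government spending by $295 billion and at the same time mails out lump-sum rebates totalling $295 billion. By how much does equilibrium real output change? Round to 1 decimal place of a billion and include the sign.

−$295.0 billion

Expenditure multiplier = 1/(1 − MPC) = 1/(1 − 0.7) = 1/0.3 ≈ 3.333.
ΔG contributes k·ΔG = (−$295 billion) / 0.3 ≈ −$983.3 billion.
ΔT of −$295 billion changes first-round spending by −c·ΔT = +$206.5 billion, contributing k·(−c·ΔT) = (+$206.5 billion) / 0.3 ≈ +$688.3 billion.
With ΔG = ΔT and no other leakages, the balanced-budget multiplier is 1, so ΔY = ΔG = −$295 billion.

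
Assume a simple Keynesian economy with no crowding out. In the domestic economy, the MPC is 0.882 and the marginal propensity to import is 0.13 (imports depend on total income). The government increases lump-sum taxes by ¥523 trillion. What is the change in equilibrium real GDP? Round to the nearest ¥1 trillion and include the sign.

A lump-sum tax change of +¥523 trillion shifts disposable income by −¥523 trillion; first-round consumption changes by −c × ΔT = −0.882 × (+¥523 trillion) = −¥461.286 trillion.
Expenditure multiplier = 1/(1 − c + m) = 1/(1 − 0.882 + 0.13) = 1/0.248 ≈ 4.032.
The tax multiplier is −c × k ≈ −3.556, so ΔY = k × (−c·ΔT) = (−¥461.286 trillion) / 0.248 ≈ −¥1,860 trillion.

−¥1,860 trillion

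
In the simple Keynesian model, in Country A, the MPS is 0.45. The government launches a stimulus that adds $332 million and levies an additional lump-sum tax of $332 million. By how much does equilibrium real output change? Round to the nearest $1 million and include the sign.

MPC = 1 − MPS = 1 − 0.45 = 0.55.
Expenditure multiplier = 1/(1 − MPC) = 1/(1 − 0.55) = 1/0.45 ≈ 2.222.
ΔG contributes k·ΔG = (+$332 million) / 0.45 ≈ +$737.8 million.
ΔT of +$332 million changes first-round spending by −c·ΔT = −$182.6 million, contributing k·(−c·ΔT) = (−$182.6 million) / 0.45 ≈ −$405.8 million.
With ΔG = ΔT and no other leakages, the balanced-budget multiplier is 1, so ΔY = ΔG = +$332 million.

+$332 million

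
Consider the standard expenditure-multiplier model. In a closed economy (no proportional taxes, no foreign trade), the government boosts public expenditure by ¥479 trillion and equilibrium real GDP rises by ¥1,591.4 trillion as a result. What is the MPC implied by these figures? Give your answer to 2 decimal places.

Implied spending multiplier k = ΔY/ΔG = 1,591.4/479 ≈ 3.3223.
Since k = 1/(1 − MPC), MPC = 1 − 1/k = 1 − ΔG/ΔY = 1 − 479/1,591.4 ≈ 0.70.

0.70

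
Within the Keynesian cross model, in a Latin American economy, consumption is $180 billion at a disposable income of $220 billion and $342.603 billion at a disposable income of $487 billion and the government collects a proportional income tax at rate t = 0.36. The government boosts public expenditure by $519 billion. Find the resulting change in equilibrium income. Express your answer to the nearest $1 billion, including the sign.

+$850 billion

MPC = ΔC/ΔYd = (342.603 − 180)/(487 − 220) = 162.603/267 = 0.609.
Spending multiplier = 1/(1 − c(1−t)) = 1/(1 − 0.609×0.64) = 1/0.61024 ≈ 1.639.
ΔY = k × ΔG = (+$519 billion) / 0.61024 ≈ +$850 billion.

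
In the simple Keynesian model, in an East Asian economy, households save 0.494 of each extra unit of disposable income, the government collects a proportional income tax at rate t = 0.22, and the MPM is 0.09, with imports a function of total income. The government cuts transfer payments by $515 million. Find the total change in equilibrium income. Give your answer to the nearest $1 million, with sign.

MPC = 1 − MPS = 1 − 0.494 = 0.506.
The transfer change shifts disposable income by −$515 million, so first-round consumption changes by c·ΔTR = 0.506 × (−$515 million) = −$260.59 million.
Expenditure multiplier = 1/(1 − c(1−t) + m) = 1/(1 − 0.506×0.78 + 0.09) = 1/0.69532 ≈ 1.438.
The transfer multiplier is c × k ≈ 0.728, so ΔY = k × (c·ΔTR) = (−$260.59 million) / 0.69532 ≈ −$375 million.

−$375 million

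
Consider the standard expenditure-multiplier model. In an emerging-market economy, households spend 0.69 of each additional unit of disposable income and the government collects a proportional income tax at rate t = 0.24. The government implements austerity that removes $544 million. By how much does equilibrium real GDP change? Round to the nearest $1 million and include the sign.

−$1,144 million

Expenditure multiplier = 1/(1 − c(1−t)) = 1/(1 − 0.69×0.76) = 1/0.4756 ≈ 2.103.
ΔY = k × ΔG = (−$544 million) / 0.4756 ≈ −$1,144 million.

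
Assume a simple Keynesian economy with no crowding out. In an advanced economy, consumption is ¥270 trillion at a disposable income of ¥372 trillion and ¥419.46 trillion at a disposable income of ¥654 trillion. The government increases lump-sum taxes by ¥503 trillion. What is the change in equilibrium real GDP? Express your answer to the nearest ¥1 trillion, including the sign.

−¥567 trillion

MPC = ΔC/ΔYd = (419.46 − 270)/(654 − 372) = 149.46/282 = 0.53.
A lump-sum tax change of +¥503 trillion shifts disposable income by −¥503 trillion; first-round consumption changes by −c × ΔT = −0.53 × (+¥503 trillion) = −¥266.59 trillion.
Expenditure multiplier = 1/(1 − MPC) = 1/(1 − 0.53) = 1/0.47 ≈ 2.128.
The tax multiplier is −c × k ≈ −1.128, so ΔY = k × (−c·ΔT) = (−¥266.59 trillion) / 0.47 ≈ −¥567 trillion.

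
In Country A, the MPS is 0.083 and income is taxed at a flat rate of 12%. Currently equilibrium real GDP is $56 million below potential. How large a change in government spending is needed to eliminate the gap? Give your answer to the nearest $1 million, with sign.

MPC = 1 − MPS = 1 − 0.083 = 0.917.
Spending multiplier = 1/(1 − c(1−t)) = 1/(1 − 0.917×0.88) = 1/0.19304 ≈ 5.18.
Need ΔY = +$56 million, so ΔG = ΔY/k = (+$56 million) × 0.19304 ≈ +$11 million.
The government should increase government spending by $11 million.

+$11 million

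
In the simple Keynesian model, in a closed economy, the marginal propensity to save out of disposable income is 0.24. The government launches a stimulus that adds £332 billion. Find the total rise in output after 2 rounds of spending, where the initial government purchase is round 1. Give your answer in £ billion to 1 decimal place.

£584.3 billion

MPC = 1 − MPS = 1 − 0.24 = 0.76.
Round 1 adds ΔG = £332 billion; each later round is MPC = 0.76 times the previous.
After 2 rounds: 332 + 252.32 = ΔG·(1 − c^2)/(1 − c) = 332 × (1 − 0.5776)/0.24 ≈ £584.3 billion.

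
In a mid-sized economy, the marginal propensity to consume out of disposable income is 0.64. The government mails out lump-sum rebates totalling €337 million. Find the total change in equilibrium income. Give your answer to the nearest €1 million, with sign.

A lump-sum tax change of −€337 million shifts disposable income by +€337 million; first-round consumption changes by −c × ΔT = −0.64 × (−€337 million) = +€215.68 million.
Expenditure multiplier = 1/(1 − MPC) = 1/(1 − 0.64) = 1/0.36 ≈ 2.778.
The tax multiplier is −c × k ≈ −1.778, so ΔY = k × (−c·ΔT) = (+€215.68 million) / 0.36 ≈ +€599 million.

+€599 million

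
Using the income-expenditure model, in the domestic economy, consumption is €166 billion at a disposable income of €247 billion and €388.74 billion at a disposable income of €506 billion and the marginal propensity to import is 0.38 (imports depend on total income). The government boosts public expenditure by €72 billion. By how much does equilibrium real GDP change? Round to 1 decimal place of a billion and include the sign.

MPC = ΔC/ΔYd = (388.74 − 166)/(506 − 247) = 222.74/259 = 0.86.
Spending multiplier = 1/(1 − c + m) = 1/(1 − 0.86 + 0.38) = 1/0.52 ≈ 1.923.
ΔY = k × ΔG = (+€72 billion) / 0.52 ≈ +€138.5 billion.

+€138.5 billion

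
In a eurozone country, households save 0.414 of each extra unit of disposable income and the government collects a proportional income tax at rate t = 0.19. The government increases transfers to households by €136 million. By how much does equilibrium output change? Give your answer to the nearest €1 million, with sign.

+€152 million

MPC = 1 − MPS = 1 − 0.414 = 0.586.
The transfer change shifts disposable income by +€136 million, so first-round consumption changes by c·ΔTR = 0.586 × (+€136 million) = +€79.696 million.
Expenditure multiplier = 1/(1 − c(1−t)) = 1/(1 − 0.586×0.81) = 1/0.52534 ≈ 1.904.
The transfer multiplier is c × k ≈ 1.115, so ΔY = k × (c·ΔTR) = (+€79.696 million) / 0.52534 ≈ +€152 million.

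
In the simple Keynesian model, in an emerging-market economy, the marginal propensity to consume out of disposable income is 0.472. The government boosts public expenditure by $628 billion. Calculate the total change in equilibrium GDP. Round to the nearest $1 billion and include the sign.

Expenditure multiplier = 1/(1 − MPC) = 1/(1 − 0.472) = 1/0.528 ≈ 1.894.
ΔY = k × ΔG = (+$628 billion) / 0.528 ≈ +$1,189 billion.

+$1,189 billion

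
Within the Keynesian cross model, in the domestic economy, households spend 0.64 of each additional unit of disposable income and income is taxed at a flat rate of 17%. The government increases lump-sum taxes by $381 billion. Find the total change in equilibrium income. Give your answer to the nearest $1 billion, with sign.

A lump-sum tax change of +$381 billion shifts disposable income by −$381 billion; first-round consumption changes by −c × ΔT = −0.64 × (+$381 billion) = −$243.84 billion.
Expenditure multiplier = 1/(1 − c(1−t)) = 1/(1 − 0.64×0.83) = 1/0.4688 ≈ 2.133.
The tax multiplier is −c × k ≈ −1.365, so ΔY = k × (−c·ΔT) = (−$243.84 billion) / 0.4688 ≈ −$520 billion.

−$520 billion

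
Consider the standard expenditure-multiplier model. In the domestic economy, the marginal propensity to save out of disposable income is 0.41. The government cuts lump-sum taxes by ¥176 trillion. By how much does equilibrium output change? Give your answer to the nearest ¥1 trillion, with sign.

MPC = 1 − MPS = 1 − 0.41 = 0.59.
A lump-sum tax change of −¥176 trillion shifts disposable income by +¥176 trillion; first-round consumption changes by −c × ΔT = −0.59 × (−¥176 trillion) = +¥103.84 trillion.
Expenditure multiplier = 1/(1 − MPC) = 1/(1 − 0.59) = 1/0.41 ≈ 2.439.
The tax multiplier is −c × k ≈ −1.439, so ΔY = k × (−c·ΔT) = (+¥103.84 trillion) / 0.41 ≈ +¥253 trillion.

+¥253 trillion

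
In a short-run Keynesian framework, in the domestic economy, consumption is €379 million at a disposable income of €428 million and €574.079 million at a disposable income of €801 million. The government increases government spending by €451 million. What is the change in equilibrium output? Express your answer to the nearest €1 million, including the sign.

MPC = ΔC/ΔYd = (574.079 − 379)/(801 − 428) = 195.079/373 = 0.523.
Expenditure multiplier = 1/(1 − MPC) = 1/(1 − 0.523) = 1/0.477 ≈ 2.096.
ΔY = k × ΔG = (+€451 million) / 0.477 ≈ +€945 million.

+€945 million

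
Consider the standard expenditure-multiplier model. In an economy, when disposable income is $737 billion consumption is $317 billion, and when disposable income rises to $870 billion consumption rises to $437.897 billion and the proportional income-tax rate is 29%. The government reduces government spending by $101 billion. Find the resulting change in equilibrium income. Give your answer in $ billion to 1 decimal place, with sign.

MPC = ΔC/ΔYd = (437.897 − 317)/(870 − 737) = 120.897/133 = 0.909.
Expenditure multiplier = 1/(1 − c(1−t)) = 1/(1 − 0.909×0.71) = 1/0.35461 ≈ 2.82.
ΔY = k × ΔG = (−$101 billion) / 0.35461 ≈ −$284.8 billion.

−$284.8 billion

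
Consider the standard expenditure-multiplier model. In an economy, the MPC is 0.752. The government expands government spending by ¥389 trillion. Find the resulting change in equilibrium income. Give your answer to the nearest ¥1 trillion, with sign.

Spending multiplier = 1/(1 − MPC) = 1/(1 − 0.752) = 1/0.248 ≈ 4.032.
ΔY = k × ΔG = (+¥389 trillion) / 0.248 ≈ +¥1,569 trillion.

+¥1,569 trillion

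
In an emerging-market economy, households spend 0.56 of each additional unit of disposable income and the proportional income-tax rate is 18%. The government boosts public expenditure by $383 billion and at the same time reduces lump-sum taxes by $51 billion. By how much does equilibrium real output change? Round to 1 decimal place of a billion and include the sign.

Expenditure multiplier = 1/(1 − c(1−t)) = 1/(1 − 0.56×0.82) = 1/0.5408 ≈ 1.849.
ΔG contributes k·ΔG = (+$383 billion) / 0.5408 ≈ +$708.2 billion.
ΔT of −$51 billion changes first-round spending by −c·ΔT = +$28.56 billion, contributing k·(−c·ΔT) = (+$28.56 billion) / 0.5408 ≈ +$52.8 billion.
Net ΔY = k(ΔG − c·ΔT) = (+$411.56 billion) / 0.5408 ≈ +$761 billion.

+$761.0 billion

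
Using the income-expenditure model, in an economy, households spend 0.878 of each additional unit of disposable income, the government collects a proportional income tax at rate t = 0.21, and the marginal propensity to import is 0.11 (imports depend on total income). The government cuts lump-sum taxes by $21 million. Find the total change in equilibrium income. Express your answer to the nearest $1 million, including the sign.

A lump-sum tax change of −$21 million shifts disposable income by +$21 million; first-round consumption changes by −c × ΔT = −0.878 × (−$21 million) = +$18.438 million.
Expenditure multiplier = 1/(1 − c(1−t) + m) = 1/(1 − 0.878×0.79 + 0.11) = 1/0.41638 ≈ 2.402.
The tax multiplier is −c × k ≈ −2.109, so ΔY = k × (−c·ΔT) = (+$18.438 million) / 0.41638 ≈ +$44 million.

+$44 million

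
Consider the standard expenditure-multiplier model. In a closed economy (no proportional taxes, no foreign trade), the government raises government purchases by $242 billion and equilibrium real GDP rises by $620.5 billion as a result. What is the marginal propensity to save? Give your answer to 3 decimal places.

Implied spending multiplier k = ΔY/ΔG = 620.5/242 ≈ 2.564.
Since k = 1/(1 − MPC), MPC = 1 − 1/k = 1 − ΔG/ΔY = 1 − 242/620.5 ≈ 0.610.
MPS = 1 − MPC = 0.390.

0.390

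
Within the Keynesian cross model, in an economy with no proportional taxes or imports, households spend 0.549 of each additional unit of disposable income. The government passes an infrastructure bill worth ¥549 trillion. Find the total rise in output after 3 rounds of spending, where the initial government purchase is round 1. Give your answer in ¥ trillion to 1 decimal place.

¥1,015.9 trillion

Round 1 adds ΔG = ¥549 trillion; each later round is MPC = 0.549 times the previous.
After 3 rounds: 549 + 301.401 + 165.469149 = ΔG·(1 − c^3)/(1 − c) = 549 × (1 − 0.165469149)/0.451 ≈ ¥1,015.9 trillion.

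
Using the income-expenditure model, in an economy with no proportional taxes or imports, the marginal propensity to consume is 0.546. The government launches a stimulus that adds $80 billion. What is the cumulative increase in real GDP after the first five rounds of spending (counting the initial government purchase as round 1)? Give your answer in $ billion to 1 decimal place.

Round 1 adds ΔG = $80 billion; each later round is MPC = 0.546 times the previous.
After 5 rounds: 80 + 43.68 + 23.84928 + 13.02170688 + 7.10985195648 = ΔG·(1 − c^5)/(1 − c) = 80 × (1 − 0.048524739602976)/0.454 ≈ $167.7 billion.

$167.7 billion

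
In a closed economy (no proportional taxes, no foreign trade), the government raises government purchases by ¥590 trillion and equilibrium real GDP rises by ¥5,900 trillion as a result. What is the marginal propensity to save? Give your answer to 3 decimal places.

Implied spending multiplier k = ΔY/ΔG = 5,900/590 = 10.
Since k = 1/(1 − MPC), MPC = 1 − 1/k = 1 − ΔG/ΔY = 1 − 590/5,900 = 0.900.
MPS = 1 − MPC = 0.100.

0.100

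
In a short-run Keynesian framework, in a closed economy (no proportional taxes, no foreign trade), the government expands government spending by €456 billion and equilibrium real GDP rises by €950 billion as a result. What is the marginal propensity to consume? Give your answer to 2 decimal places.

0.52

Implied spending multiplier k = ΔY/ΔG = 950/456 ≈ 2.0833.
Since k = 1/(1 − MPC), MPC = 1 − 1/k = 1 − ΔG/ΔY = 1 − 456/950 = 0.52.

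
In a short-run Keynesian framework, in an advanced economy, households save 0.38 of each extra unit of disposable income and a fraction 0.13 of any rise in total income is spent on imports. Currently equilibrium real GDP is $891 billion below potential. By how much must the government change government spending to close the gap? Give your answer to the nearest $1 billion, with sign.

MPC = 1 − MPS = 1 − 0.38 = 0.62.
Spending multiplier = 1/(1 − c + m) = 1/(1 − 0.62 + 0.13) = 1/0.51 ≈ 1.961.
Need ΔY = +$891 billion, so ΔG = ΔY/k = (+$891 billion) × 0.51 ≈ +$454 billion.
The government should increase government spending by $454 billion.

+$454 billion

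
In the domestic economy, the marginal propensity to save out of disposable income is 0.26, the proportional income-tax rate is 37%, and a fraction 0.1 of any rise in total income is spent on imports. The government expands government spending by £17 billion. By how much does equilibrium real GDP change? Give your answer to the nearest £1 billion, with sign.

MPC = 1 − MPS = 1 − 0.26 = 0.74.
Government-spending multiplier = 1/(1 − c(1−t) + m) = 1/(1 − 0.74×0.63 + 0.1) = 1/0.6338 ≈ 1.578.
ΔY = k × ΔG = (+£17 billion) / 0.6338 ≈ +£27 billion.

+£27 billion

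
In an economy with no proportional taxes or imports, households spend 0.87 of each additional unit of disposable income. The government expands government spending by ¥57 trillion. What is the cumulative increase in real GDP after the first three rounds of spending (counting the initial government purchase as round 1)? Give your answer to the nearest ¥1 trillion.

Round 1 adds ΔG = ¥57 trillion; each later round is MPC = 0.87 times the previous.
After 3 rounds: 57 + 49.59 + 43.1433 = ΔG·(1 − c^3)/(1 − c) = 57 × (1 − 0.658503)/0.13 ≈ ¥150 trillion.

¥150 trillion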